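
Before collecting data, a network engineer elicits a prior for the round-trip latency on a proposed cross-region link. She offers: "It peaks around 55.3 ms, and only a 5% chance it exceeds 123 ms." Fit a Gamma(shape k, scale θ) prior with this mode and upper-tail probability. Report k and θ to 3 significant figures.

k ≈ 5.3, θ ≈ 12.9

Gamma(k,θ) with k>1 has mode (k−1)θ, so θ = 55.3/(k−1).
Need P(X < 123) = 0.95 with θ tied to k this way. Start at k = 2, θ = 55.3: P(X<123) ≈ 0.651.
Too low — raise k to concentrate. Iterating converges to k ≈ 5.3.
Then θ = 55.3/(5.3−1) ≈ 12.9.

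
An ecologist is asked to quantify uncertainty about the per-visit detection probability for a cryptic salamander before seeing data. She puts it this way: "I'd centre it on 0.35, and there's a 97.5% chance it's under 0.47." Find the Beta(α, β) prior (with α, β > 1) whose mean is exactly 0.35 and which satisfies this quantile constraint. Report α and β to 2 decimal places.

α ≈ 22.38, β ≈ 41.56

With mean 0.35 fixed, write α = 0.35s, β = 0.65s where s = α+β.
Need P(θ < 0.47) = 0.975 under Beta(0.35s, 0.65s). Normal approximation: (q−m)/√(m(1−m)/s) ≈ z_{0.975} = 1.96, so s ≈ 0.35·0.65·(1.96)²/(0.47−0.35)² = 60.7.
At s = 60.7: P(θ<0.47) ≈ 0.972. Adjusting to match 0.975 gives s ≈ 63.94.
So α = 0.35·63.94 ≈ 22.38, β = 0.65·63.94 ≈ 41.56.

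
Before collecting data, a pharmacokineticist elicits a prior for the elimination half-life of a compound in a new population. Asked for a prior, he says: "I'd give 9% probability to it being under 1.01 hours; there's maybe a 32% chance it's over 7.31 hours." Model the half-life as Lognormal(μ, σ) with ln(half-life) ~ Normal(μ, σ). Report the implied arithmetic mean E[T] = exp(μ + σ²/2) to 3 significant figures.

E[T] ≈ 7.97 hours

If T ~ Lognormal(μ,σ) then ln T ~ Normal(μ,σ), so the p-quantile of ln T is μ + z_p·σ.
ln(1.01) = 0.00995 and ln(7.31) = 1.989; z_{0.09} = -1.341, z_{0.68} = 0.4677.
σ = (1.989 − 0.00995)/(0.4677 − (-1.341)) = 1.094.
μ = 0.00995 − (-1.341)·1.094 = 1.477.
E[T] = exp(μ + σ²/2) = exp(1.477 + 0.5989) = 7.97 hours.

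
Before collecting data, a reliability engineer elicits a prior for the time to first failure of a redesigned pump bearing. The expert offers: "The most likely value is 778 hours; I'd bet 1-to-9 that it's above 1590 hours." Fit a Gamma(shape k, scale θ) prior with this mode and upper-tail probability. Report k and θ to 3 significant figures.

k ≈ 4.76, θ ≈ 207

Gamma(k,θ) with k>1 has mode (k−1)θ, so θ = 778/(k−1).
Need P(X < 1590) = 0.9 with θ tied to k this way. Start at k = 2, θ = 778: P(X<1590) ≈ 0.606.
Too low — raise k to concentrate. Iterating converges to k ≈ 4.76.
Then θ = 778/(4.76−1) ≈ 207.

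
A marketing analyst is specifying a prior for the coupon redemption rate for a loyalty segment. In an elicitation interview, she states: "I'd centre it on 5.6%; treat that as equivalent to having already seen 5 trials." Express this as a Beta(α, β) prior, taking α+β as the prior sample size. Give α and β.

α = 0.28, β = 4.72

Under the effective-sample-size interpretation, Beta(α, β) has prior mean α/(α+β) and prior sample size α+β.
So α+β = 5 and α/(α+β) = 0.056, giving α = 0.056·5 = 0.28 and β = 5 − 0.28 = 4.72.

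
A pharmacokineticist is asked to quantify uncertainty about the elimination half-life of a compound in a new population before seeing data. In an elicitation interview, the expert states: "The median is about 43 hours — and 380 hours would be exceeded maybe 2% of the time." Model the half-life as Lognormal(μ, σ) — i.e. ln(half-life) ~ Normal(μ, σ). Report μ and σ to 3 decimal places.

If T ~ Lognormal(μ,σ) then ln T ~ Normal(μ,σ), so the p-quantile of ln T is μ + z_p·σ.
ln(43) = 3.761 and ln(380) = 5.94; z_{0.5} = 0, z_{0.98} = 2.054.
σ = (5.94 − 3.761)/(2.054 − (0)) = 1.061.
μ = 3.761 − (0)·1.061 = 3.761.

μ ≈ 3.761, σ ≈ 1.061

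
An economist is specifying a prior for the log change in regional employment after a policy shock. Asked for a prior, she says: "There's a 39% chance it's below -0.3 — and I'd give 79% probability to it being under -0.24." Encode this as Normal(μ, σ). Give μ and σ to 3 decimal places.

μ = -0.285, σ = 0.055

The p-quantile of Normal(μ,σ) is μ + z_p·σ, with z_{0.39} = -0.2793 and z_{0.79} = 0.8064.
Eliminate σ: μ = (z₂·x₁ − z₁·x₂)/(z₂ − z₁) = (0.8064·-0.3 − (-0.2793)·-0.24)/1.086 = -0.285.
Then σ = (x₂ − x₁)/(z₂ − z₁) = (-0.24 − -0.3)/1.086 = 0.055.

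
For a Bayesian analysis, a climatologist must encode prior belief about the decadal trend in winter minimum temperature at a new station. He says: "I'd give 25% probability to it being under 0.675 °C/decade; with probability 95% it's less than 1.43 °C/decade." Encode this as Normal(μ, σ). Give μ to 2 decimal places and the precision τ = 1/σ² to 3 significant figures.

The p-quantile of Normal(μ,σ) is μ + z_p·σ, with z_{0.25} = -0.6745 and z_{0.95} = 1.645.
Eliminate σ: μ = (z₂·x₁ − z₁·x₂)/(z₂ − z₁) = (1.645·0.675 − (-0.6745)·1.43)/2.319 = 0.89.
Then σ = (x₂ − x₁)/(z₂ − z₁) = (1.43 − 0.675)/2.319 = 0.33.
Precision τ = 1/σ² = 1/0.3255² = 9.44.

μ = 0.89, τ = 9.44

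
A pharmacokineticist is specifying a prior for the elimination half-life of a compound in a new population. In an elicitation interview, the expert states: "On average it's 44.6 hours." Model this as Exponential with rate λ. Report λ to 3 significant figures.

Exponential mean = 1/λ, so λ = 1/44.6 = 0.0224.

λ ≈ 0.0224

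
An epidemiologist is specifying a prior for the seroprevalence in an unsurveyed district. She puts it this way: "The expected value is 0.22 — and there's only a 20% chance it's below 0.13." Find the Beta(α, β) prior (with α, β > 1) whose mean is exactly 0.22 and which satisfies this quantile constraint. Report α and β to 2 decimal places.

α ≈ 3.42, β ≈ 12.13

With mean 0.22 fixed, write α = 0.22s, β = 0.78s where s = α+β.
Need P(θ < 0.13) = 0.2 under Beta(0.22s, 0.78s). Normal approximation: (q−m)/√(m(1−m)/s) ≈ z_{0.2} = -0.842, so s ≈ 0.22·0.78·(-0.842)²/(0.13−0.22)² = 15.0.
At s = 15.0: P(θ<0.13) ≈ 0.206. Adjusting to match 0.2 gives s ≈ 15.55.
So α = 0.22·15.55 ≈ 3.42, β = 0.78·15.55 ≈ 12.13.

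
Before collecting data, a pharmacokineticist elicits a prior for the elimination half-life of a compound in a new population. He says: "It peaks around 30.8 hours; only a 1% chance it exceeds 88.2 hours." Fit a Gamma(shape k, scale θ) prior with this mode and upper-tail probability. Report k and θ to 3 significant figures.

k ≈ 5.11, θ ≈ 7.49

Gamma(k,θ) with k>1 has mode (k−1)θ, so θ = 30.8/(k−1).
Need P(X < 88.2) = 0.99 with θ tied to k this way. Start at k = 2, θ = 30.8: P(X<88.2) ≈ 0.780.
Too low — raise k to concentrate. Iterating converges to k ≈ 5.11.
Then θ = 30.8/(5.11−1) ≈ 7.49.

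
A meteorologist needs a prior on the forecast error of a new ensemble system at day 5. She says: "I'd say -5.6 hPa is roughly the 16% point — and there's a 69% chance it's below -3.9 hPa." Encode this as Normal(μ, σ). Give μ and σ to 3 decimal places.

The p-quantile of Normal(μ,σ) is μ + z_p·σ, with z_{0.16} = -0.9945 and z_{0.69} = 0.4959.
Eliminate σ: μ = (z₂·x₁ − z₁·x₂)/(z₂ − z₁) = (0.4959·-5.6 − (-0.9945)·-3.9)/1.49 = -4.466.
Then σ = (x₂ − x₁)/(z₂ − z₁) = (-3.9 − -5.6)/1.49 = 1.141.

μ = -4.466, σ = 1.141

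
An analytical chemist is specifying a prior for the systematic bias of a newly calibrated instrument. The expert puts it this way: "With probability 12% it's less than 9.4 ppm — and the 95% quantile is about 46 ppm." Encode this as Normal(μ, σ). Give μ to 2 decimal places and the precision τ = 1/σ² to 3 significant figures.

μ = 24.65, τ = 0.00594

The p-quantile of Normal(μ,σ) is μ + z_p·σ, with z_{0.12} = -1.175 and z_{0.95} = 1.645.
Eliminate σ: μ = (z₂·x₁ − z₁·x₂)/(z₂ − z₁) = (1.645·9.4 − (-1.175)·46)/2.82 = 24.65.
Then σ = (x₂ − x₁)/(z₂ − z₁) = (46 − 9.4)/2.82 = 12.98.
Precision τ = 1/σ² = 1/12.98² = 0.00594.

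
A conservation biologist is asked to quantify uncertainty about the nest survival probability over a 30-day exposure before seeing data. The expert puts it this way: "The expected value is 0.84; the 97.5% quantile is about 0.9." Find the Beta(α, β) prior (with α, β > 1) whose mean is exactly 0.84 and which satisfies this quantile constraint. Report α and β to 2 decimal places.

α ≈ 99.62, β ≈ 18.98

With mean 0.84 fixed, write α = 0.84s, β = 0.16s where s = α+β.
Need P(θ < 0.9) = 0.975 under Beta(0.84s, 0.16s). Normal approximation: (q−m)/√(m(1−m)/s) ≈ z_{0.975} = 1.96, so s ≈ 0.84·0.16·(1.96)²/(0.9−0.84)² = 143.4.
At s = 143.4: P(θ<0.9) ≈ 0.985. Adjusting to match 0.975 gives s ≈ 118.60.
So α = 0.84·118.60 ≈ 99.62, β = 0.16·118.60 ≈ 18.98.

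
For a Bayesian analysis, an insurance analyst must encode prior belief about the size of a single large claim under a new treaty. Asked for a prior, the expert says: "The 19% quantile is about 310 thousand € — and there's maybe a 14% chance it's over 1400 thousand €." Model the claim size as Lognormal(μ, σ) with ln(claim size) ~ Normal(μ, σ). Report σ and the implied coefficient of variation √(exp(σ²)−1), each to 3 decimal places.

If T ~ Lognormal(μ,σ) then ln T ~ Normal(μ,σ), so the p-quantile of ln T is μ + z_p·σ.
ln(310) = 5.737 and ln(1400) = 7.244; z_{0.19} = -0.8779, z_{0.86} = 1.08.
σ = (7.244 − 5.737)/(1.08 − (-0.8779)) = 0.770.
μ = 5.737 − (-0.8779)·0.770 = 6.412.
CV = √(exp(σ²)−1) = √(exp(0.5928)−1) = 0.899.

σ ≈ 0.770, CV ≈ 0.899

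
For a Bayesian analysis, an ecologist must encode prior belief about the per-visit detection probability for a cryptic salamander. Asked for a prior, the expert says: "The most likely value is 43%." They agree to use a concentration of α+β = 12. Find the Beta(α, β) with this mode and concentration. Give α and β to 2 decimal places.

For α,β > 1 the Beta mode is (α−1)/(α+β−2). With α+β = 12, the mode is (α−1)/10.
Set (α−1)/10 = 0.43 → α = 1 + 0.43·10 = 5.30.
β = 12 − α = 6.70.

α = 5.30, β = 6.70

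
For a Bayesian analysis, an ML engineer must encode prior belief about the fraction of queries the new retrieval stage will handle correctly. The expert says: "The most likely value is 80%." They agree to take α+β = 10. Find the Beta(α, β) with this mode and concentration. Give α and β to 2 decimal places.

α = 7.40, β = 2.60

For α,β > 1 the Beta mode is (α−1)/(α+β−2). With α+β = 10, the mode is (α−1)/8.
Set (α−1)/8 = 0.8 → α = 1 + 0.8·8 = 7.40.
β = 10 − α = 2.60.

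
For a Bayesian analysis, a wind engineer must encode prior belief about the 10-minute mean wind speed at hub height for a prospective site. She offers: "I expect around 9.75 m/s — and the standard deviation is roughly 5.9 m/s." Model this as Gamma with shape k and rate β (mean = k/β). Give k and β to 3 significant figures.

For Gamma(k, rate β): mean = k/β, variance = k/β², so CV = 1/√k.
CV = SD/mean = 5.9/9.75 = 0.6051, hence k = 1/CV² = 2.73.
Then β = k/mean = 2.73/9.75 = 0.28.

k ≈ 2.73, β ≈ 0.28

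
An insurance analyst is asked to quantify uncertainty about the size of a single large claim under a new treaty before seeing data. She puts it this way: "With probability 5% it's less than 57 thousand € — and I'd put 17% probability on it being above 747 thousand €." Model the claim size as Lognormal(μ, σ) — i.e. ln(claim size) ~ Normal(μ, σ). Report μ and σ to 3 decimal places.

μ ≈ 5.671, σ ≈ 0.990

If T ~ Lognormal(μ,σ) then ln T ~ Normal(μ,σ), so the p-quantile of ln T is μ + z_p·σ.
ln(57) = 4.043 and ln(747) = 6.616; z_{0.05} = -1.645, z_{0.83} = 0.9542.
σ = (6.616 − 4.043)/(0.9542 − (-1.645)) = 0.990.
μ = 4.043 − (-1.645)·0.990 = 5.671.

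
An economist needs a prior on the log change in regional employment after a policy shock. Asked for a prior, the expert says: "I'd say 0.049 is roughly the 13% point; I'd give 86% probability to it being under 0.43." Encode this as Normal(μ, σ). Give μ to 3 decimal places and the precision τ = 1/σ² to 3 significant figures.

The p-quantile of Normal(μ,σ) is μ + z_p·σ, with z_{0.13} = -1.126 and z_{0.86} = 1.08.
Eliminate σ: μ = (z₂·x₁ − z₁·x₂)/(z₂ − z₁) = (1.08·0.049 − (-1.126)·0.43)/2.207 = 0.243.
Then σ = (x₂ − x₁)/(z₂ − z₁) = (0.43 − 0.049)/2.207 = 0.173.
Precision τ = 1/σ² = 1/0.1727² = 33.5.

μ = 0.243, τ = 33.5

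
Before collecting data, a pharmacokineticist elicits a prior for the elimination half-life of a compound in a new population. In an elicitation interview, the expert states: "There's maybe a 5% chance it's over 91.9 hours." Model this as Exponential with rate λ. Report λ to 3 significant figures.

P(T > 91.9) = e^(−λ·91.9) = 0.05, so λ = −ln(0.05)/91.9 = 0.0326.

λ ≈ 0.0326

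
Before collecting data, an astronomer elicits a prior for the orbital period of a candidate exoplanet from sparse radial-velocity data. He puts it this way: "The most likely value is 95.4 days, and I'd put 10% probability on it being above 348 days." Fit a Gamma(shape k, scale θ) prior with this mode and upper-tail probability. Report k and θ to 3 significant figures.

k ≈ 2.11, θ ≈ 85.8

Gamma(k,θ) with k>1 has mode (k−1)θ, so θ = 95.4/(k−1).
Need P(X < 348) = 0.9 with θ tied to k this way. Start at k = 2, θ = 95.4: P(X<348) ≈ 0.879.
Too low — raise k to concentrate. Iterating converges to k ≈ 2.11.
Then θ = 95.4/(2.11−1) ≈ 85.8.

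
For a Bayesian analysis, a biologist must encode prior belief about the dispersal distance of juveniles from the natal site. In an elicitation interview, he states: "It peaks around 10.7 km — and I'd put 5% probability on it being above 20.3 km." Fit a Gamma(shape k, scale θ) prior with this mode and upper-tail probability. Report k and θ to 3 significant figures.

Gamma(k,θ) with k>1 has mode (k−1)θ, so θ = 10.7/(k−1).
Need P(X < 20.3) = 0.95 with θ tied to k this way. Start at k = 2, θ = 10.7: P(X<20.3) ≈ 0.565.
Too low — raise k to concentrate. Iterating converges to k ≈ 7.78.
Then θ = 10.7/(7.78−1) ≈ 1.58.

k ≈ 7.78, θ ≈ 1.58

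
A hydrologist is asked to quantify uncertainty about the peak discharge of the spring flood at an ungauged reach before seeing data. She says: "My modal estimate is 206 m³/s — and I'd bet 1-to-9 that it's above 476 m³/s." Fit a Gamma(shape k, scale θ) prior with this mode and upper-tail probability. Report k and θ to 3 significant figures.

Gamma(k,θ) with k>1 has mode (k−1)θ, so θ = 206/(k−1).
Need P(X < 476) = 0.9 with θ tied to k this way. Start at k = 2, θ = 206: P(X<476) ≈ 0.672.
Too low — raise k to concentrate. Iterating converges to k ≈ 3.74.
Then θ = 206/(3.74−1) ≈ 75.1.

k ≈ 3.74, θ ≈ 75.1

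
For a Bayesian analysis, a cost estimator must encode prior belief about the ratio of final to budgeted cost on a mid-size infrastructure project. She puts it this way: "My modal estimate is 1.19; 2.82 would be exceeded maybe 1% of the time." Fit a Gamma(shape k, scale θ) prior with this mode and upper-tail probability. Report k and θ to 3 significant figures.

k ≈ 7.38, θ ≈ 0.187

Gamma(k,θ) with k>1 has mode (k−1)θ, so θ = 1.19/(k−1).
Need P(X < 2.82) = 0.99 with θ tied to k this way. Start at k = 2, θ = 1.19: P(X<2.82) ≈ 0.685.
Too low — raise k to concentrate. Iterating converges to k ≈ 7.38.
Then θ = 1.19/(7.38−1) ≈ 0.187.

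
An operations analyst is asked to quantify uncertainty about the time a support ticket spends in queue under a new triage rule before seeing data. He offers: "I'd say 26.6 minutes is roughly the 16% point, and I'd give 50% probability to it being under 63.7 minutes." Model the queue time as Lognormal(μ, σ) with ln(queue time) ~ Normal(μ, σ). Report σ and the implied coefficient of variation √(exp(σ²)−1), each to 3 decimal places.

If T ~ Lognormal(μ,σ) then ln T ~ Normal(μ,σ), so the p-quantile of ln T is μ + z_p·σ.
ln(26.6) = 3.281 and ln(63.7) = 4.154; z_{0.16} = -0.9945, z_{0.5} = 0.
σ = (4.154 − 3.281)/(0 − (-0.9945)) = 0.878.
μ = 3.281 − (-0.9945)·0.878 = 4.154.
CV = √(exp(σ²)−1) = √(exp(0.7711)−1) = 1.078.

σ ≈ 0.878, CV ≈ 1.078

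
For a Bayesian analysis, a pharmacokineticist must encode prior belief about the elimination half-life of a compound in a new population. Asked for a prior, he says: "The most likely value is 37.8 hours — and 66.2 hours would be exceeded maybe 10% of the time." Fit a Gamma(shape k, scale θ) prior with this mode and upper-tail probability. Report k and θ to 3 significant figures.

Gamma(k,θ) with k>1 has mode (k−1)θ, so θ = 37.8/(k−1).
Need P(X < 66.2) = 0.9 with θ tied to k this way. Start at k = 2, θ = 37.8: P(X<66.2) ≈ 0.523.
Too low — raise k to concentrate. Iterating converges to k ≈ 7.05.
Then θ = 37.8/(7.05−1) ≈ 6.25.

k ≈ 7.05, θ ≈ 6.25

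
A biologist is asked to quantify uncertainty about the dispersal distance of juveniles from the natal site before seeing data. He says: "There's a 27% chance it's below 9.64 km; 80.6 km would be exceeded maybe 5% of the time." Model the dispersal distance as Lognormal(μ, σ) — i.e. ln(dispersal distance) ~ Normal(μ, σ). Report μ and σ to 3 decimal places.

μ ≈ 2.842, σ ≈ 0.941

If T ~ Lognormal(μ,σ) then ln T ~ Normal(μ,σ), so the p-quantile of ln T is μ + z_p·σ.
ln(9.64) = 2.266 and ln(80.6) = 4.389; z_{0.27} = -0.6128, z_{0.95} = 1.645.
σ = (4.389 − 2.266)/(1.645 − (-0.6128)) = 0.941.
μ = 2.266 − (-0.6128)·0.941 = 2.842.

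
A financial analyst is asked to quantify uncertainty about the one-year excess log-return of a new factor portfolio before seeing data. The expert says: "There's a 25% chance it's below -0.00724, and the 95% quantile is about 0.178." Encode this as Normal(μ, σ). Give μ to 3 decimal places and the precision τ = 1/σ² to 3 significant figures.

μ = 0.047, τ = 157

For Normal(μ,σ), the p-quantile is μ + z_p·σ. Here z_{0.25} = -0.6745, z_{0.95} = 1.645.
So -0.00724 = μ − 0.6745σ and 0.178 = μ + 1.645σ.
Subtracting: σ = (0.178 − -0.00724)/(1.645 − (-0.6745)) = 0.080.
Then μ = -0.00724 − (-0.6745)·0.080 = 0.047.
Precision τ = 1/σ² = 1/0.07987² = 157.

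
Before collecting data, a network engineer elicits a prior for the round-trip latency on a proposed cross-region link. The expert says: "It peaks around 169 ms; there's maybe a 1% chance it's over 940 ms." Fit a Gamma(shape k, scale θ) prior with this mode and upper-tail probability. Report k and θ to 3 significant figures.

k ≈ 2.29, θ ≈ 131

Gamma(k,θ) with k>1 has mode (k−1)θ, so θ = 169/(k−1).
Need P(X < 940) = 0.99 with θ tied to k this way. Start at k = 2, θ = 169: P(X<940) ≈ 0.975.
Too low — raise k to concentrate. Iterating converges to k ≈ 2.29.
Then θ = 169/(2.29−1) ≈ 131.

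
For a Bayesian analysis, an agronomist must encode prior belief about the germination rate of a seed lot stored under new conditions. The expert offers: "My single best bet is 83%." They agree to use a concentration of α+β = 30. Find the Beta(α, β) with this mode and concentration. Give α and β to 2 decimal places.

α = 24.24, β = 5.76

For α,β > 1 the Beta mode is (α−1)/(α+β−2). With α+β = 30, the mode is (α−1)/28.
Set (α−1)/28 = 0.83 → α = 1 + 0.83·28 = 24.24.
β = 30 − α = 5.76.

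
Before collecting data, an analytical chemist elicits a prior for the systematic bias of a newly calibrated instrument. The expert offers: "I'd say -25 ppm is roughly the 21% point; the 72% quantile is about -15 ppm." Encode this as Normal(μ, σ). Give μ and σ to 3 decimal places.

μ = -19.195, σ = 7.198

For Normal(μ,σ), the p-quantile is μ + z_p·σ. Here z_{0.21} = -0.8064, z_{0.72} = 0.5828.
So -25 = μ − 0.8064σ and -15 = μ + 0.5828σ.
Subtracting: σ = (-15 − -25)/(0.5828 − (-0.8064)) = 7.198.
Then μ = -25 − (-0.8064)·7.198 = -19.195.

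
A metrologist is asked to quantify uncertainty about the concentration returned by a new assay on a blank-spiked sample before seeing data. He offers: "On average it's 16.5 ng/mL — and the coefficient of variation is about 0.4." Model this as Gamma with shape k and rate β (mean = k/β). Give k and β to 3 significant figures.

For Gamma(k, rate β): mean = k/β, variance = k/β², so CV = 1/√k.
CV = 0.4, hence k = 1/CV² = 6.25.
Then β = k/mean = 6.25/16.5 = 0.379.

k ≈ 6.25, β ≈ 0.379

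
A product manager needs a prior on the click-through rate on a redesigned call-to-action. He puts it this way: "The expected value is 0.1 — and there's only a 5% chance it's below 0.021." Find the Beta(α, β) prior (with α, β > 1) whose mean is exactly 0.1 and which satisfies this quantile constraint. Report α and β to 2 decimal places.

With mean 0.1 fixed, write α = 0.1s, β = 0.9s where s = α+β.
Need P(θ < 0.021) = 0.05 under Beta(0.1s, 0.9s). Normal approximation: (q−m)/√(m(1−m)/s) ≈ z_{0.05} = -1.64, so s ≈ 0.1·0.9·(-1.64)²/(0.021−0.1)² = 39.0.
At s = 39.0: P(θ<0.021) ≈ 0.010. Adjusting to match 0.05 gives s ≈ 21.75.
So α = 0.1·21.75 ≈ 2.17, β = 0.9·21.75 ≈ 19.57.

α ≈ 2.17, β ≈ 19.57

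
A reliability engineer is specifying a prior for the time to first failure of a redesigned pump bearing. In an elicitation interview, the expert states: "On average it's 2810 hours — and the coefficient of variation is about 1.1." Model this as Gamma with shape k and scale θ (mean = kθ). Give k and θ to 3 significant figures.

k ≈ 0.826, θ ≈ 3400

For Gamma(k, scale θ): mean = kθ, variance = kθ², so CV = 1/√k.
CV = 1.1, hence k = 1/CV² = 0.826.
Then θ = mean/k = 2810/0.826 = 3400.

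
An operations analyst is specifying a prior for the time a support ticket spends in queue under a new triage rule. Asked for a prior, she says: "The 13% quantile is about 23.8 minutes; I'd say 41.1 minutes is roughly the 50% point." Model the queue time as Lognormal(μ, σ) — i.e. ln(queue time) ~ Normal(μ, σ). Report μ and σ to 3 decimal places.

If T ~ Lognormal(μ,σ) then ln T ~ Normal(μ,σ), so the p-quantile of ln T is μ + z_p·σ.
ln(23.8) = 3.17 and ln(41.1) = 3.716; z_{0.13} = -1.126, z_{0.5} = 0.
σ = (3.716 − 3.17)/(0 − (-1.126)) = 0.485.
μ = 3.17 − (-1.126)·0.485 = 3.716.

μ ≈ 3.716, σ ≈ 0.485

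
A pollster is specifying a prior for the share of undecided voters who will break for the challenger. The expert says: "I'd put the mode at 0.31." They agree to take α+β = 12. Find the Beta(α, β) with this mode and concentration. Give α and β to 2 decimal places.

α = 4.10, β = 7.90

For α,β > 1 the Beta mode is (α−1)/(α+β−2). With α+β = 12, the mode is (α−1)/10.
Set (α−1)/10 = 0.31 → α = 1 + 0.31·10 = 4.10.
β = 12 − α = 7.90.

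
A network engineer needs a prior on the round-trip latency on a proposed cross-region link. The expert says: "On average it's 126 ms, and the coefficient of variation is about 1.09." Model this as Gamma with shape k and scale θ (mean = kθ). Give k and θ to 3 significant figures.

For Gamma(k, scale θ): mean = kθ, variance = kθ², so CV = 1/√k.
CV = 1.09, hence k = 1/CV² = 0.842.
Then θ = mean/k = 126/0.842 = 150.

k ≈ 0.842, θ ≈ 150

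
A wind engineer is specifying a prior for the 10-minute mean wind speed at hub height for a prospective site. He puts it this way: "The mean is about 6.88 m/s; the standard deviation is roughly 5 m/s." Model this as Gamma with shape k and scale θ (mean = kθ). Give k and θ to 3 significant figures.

For Gamma(k, scale θ): mean = kθ, variance = kθ², so CV = 1/√k.
CV = SD/mean = 5/6.88 = 0.7267, hence k = 1/CV² = 1.89.
Then θ = mean/k = 6.88/1.89 = 3.63.

k ≈ 1.89, θ ≈ 3.63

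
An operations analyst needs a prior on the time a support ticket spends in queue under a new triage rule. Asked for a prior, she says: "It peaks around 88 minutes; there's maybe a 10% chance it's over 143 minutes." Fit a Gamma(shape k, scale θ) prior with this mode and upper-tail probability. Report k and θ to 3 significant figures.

Gamma(k,θ) with k>1 has mode (k−1)θ, so θ = 88/(k−1).
Need P(X < 143) = 0.9 with θ tied to k this way. Start at k = 2, θ = 88: P(X<143) ≈ 0.483.
Too low — raise k to concentrate. Iterating converges to k ≈ 8.99.
Then θ = 88/(8.99−1) ≈ 11.

k ≈ 8.99, θ ≈ 11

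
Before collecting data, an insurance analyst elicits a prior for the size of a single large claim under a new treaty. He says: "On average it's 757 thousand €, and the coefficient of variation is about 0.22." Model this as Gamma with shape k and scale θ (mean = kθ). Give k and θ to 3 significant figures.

For Gamma(k, scale θ): mean = kθ, variance = kθ², so CV = 1/√k.
CV = 0.22, hence k = 1/CV² = 20.7.
Then θ = mean/k = 757/20.7 = 36.6.

k ≈ 20.7, θ ≈ 36.6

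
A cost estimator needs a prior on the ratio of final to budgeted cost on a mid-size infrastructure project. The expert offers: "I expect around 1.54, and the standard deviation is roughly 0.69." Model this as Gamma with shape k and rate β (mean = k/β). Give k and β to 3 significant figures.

k ≈ 4.98, β ≈ 3.23

For Gamma(k, rate β): mean = k/β, variance = k/β², so CV = 1/√k.
CV = SD/mean = 0.69/1.54 = 0.4481, hence k = 1/CV² = 4.98.
Then β = k/mean = 4.98/1.54 = 3.23.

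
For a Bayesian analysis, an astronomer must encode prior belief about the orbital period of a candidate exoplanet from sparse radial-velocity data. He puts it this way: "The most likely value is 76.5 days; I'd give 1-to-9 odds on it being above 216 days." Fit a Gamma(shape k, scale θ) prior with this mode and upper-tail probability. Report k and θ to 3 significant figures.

Gamma(k,θ) with k>1 has mode (k−1)θ, so θ = 76.5/(k−1).
Need P(X < 216) = 0.9 with θ tied to k this way. Start at k = 2, θ = 76.5: P(X<216) ≈ 0.773.
Too low — raise k to concentrate. Iterating converges to k ≈ 2.77.
Then θ = 76.5/(2.77−1) ≈ 43.2.

k ≈ 2.77, θ ≈ 43.2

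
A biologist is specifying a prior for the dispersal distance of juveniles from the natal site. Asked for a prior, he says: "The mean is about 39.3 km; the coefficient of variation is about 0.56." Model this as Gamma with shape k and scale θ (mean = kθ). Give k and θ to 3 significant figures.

k ≈ 3.19, θ ≈ 12.3

For Gamma(k, scale θ): mean = kθ, variance = kθ², so CV = 1/√k.
CV = 0.56, hence k = 1/CV² = 3.19.
Then θ = mean/k = 39.3/3.19 = 12.3.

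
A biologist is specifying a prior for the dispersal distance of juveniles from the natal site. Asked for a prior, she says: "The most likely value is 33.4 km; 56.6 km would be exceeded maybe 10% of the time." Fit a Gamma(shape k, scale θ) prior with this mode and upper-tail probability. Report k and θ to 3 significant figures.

Gamma(k,θ) with k>1 has mode (k−1)θ, so θ = 33.4/(k−1).
Need P(X < 56.6) = 0.9 with θ tied to k this way. Start at k = 2, θ = 33.4: P(X<56.6) ≈ 0.505.
Too low — raise k to concentrate. Iterating converges to k ≈ 7.8.
Then θ = 33.4/(7.8−1) ≈ 4.91.

k ≈ 7.8, θ ≈ 4.91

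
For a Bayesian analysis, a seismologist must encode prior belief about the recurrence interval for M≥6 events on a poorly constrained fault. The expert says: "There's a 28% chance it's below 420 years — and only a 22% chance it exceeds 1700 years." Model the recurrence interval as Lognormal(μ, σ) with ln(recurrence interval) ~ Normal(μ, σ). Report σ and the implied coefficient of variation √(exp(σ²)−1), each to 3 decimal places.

σ ≈ 1.032, CV ≈ 1.378

If T ~ Lognormal(μ,σ) then ln T ~ Normal(μ,σ), so the p-quantile of ln T is μ + z_p·σ.
ln(420) = 6.04 and ln(1700) = 7.438; z_{0.28} = -0.5828, z_{0.78} = 0.7722.
σ = (7.438 − 6.04)/(0.7722 − (-0.5828)) = 1.032.
μ = 6.04 − (-0.5828)·1.032 = 6.642.
CV = √(exp(σ²)−1) = √(exp(1.0646)−1) = 1.378.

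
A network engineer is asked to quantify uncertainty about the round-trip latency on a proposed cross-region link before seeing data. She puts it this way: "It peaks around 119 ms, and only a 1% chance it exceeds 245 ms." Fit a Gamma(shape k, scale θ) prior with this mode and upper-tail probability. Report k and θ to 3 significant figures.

k ≈ 10.4, θ ≈ 12.7

Gamma(k,θ) with k>1 has mode (k−1)θ, so θ = 119/(k−1).
Need P(X < 245) = 0.99 with θ tied to k this way. Start at k = 2, θ = 119: P(X<245) ≈ 0.610.
Too low — raise k to concentrate. Iterating converges to k ≈ 10.4.
Then θ = 119/(10.4−1) ≈ 12.7.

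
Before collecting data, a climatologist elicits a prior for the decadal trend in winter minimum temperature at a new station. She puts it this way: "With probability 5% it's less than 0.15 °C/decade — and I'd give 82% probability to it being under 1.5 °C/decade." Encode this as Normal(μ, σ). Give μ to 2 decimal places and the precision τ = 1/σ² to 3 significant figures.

μ = 1.02, τ = 3.6

The p-quantile of Normal(μ,σ) is μ + z_p·σ, with z_{0.05} = -1.645 and z_{0.82} = 0.9154.
Eliminate σ: μ = (z₂·x₁ − z₁·x₂)/(z₂ − z₁) = (0.9154·0.15 − (-1.645)·1.5)/2.56 = 1.02.
Then σ = (x₂ − x₁)/(z₂ − z₁) = (1.5 − 0.15)/2.56 = 0.53.
Precision τ = 1/σ² = 1/0.5273² = 3.6.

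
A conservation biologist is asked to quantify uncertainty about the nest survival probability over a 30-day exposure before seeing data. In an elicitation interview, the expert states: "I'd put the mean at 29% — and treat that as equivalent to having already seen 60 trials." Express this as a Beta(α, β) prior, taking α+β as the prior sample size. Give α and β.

α = 17.4, β = 42.6

Under the effective-sample-size interpretation, Beta(α, β) has prior mean α/(α+β) and prior sample size α+β.
So α+β = 60 and α/(α+β) = 0.29, giving α = 0.29·60 = 17.4 and β = 60 − 17.4 = 42.6.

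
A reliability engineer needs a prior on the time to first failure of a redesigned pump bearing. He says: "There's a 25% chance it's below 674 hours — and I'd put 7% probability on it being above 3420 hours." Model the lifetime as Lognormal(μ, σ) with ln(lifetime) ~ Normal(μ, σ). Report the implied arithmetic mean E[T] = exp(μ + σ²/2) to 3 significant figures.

If T ~ Lognormal(μ,σ) then ln T ~ Normal(μ,σ), so the p-quantile of ln T is μ + z_p·σ.
ln(674) = 6.513 and ln(3420) = 8.137; z_{0.25} = -0.6745, z_{0.93} = 1.476.
σ = (8.137 − 6.513)/(1.476 − (-0.6745)) = 0.755.
μ = 6.513 − (-0.6745)·0.755 = 7.023.
E[T] = exp(μ + σ²/2) = exp(7.023 + 0.2853) = 1490 hours.

E[T] ≈ 1490 hours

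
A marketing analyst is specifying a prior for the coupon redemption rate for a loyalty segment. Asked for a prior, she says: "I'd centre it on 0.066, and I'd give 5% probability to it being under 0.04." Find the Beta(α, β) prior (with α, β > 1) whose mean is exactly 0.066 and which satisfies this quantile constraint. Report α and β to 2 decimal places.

α ≈ 13.36, β ≈ 189.10

With mean 0.066 fixed, write α = 0.066s, β = 0.934s where s = α+β.
Need P(θ < 0.04) = 0.05 under Beta(0.066s, 0.934s). Normal approximation: (q−m)/√(m(1−m)/s) ≈ z_{0.05} = -1.64, so s ≈ 0.066·0.934·(-1.64)²/(0.04−0.066)² = 246.7.
At s = 246.7: P(θ<0.04) ≈ 0.033. Adjusting to match 0.05 gives s ≈ 202.47.
So α = 0.066·202.47 ≈ 13.36, β = 0.934·202.47 ≈ 189.10.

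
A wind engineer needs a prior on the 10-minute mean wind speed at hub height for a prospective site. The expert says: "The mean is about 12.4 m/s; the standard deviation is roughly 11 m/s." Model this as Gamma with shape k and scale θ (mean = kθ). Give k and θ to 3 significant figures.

For Gamma(k, scale θ): mean = kθ, variance = kθ², so CV = 1/√k.
CV = SD/mean = 11/12.4 = 0.8871, hence k = 1/CV² = 1.27.
Then θ = mean/k = 12.4/1.27 = 9.76.

k ≈ 1.27, θ ≈ 9.76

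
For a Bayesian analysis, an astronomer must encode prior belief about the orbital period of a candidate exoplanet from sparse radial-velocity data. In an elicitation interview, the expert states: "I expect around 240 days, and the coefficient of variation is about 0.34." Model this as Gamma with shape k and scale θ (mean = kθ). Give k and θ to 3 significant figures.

k ≈ 8.65, θ ≈ 27.7

For Gamma(k, scale θ): mean = kθ, variance = kθ², so CV = 1/√k.
CV = 0.34, hence k = 1/CV² = 8.65.
Then θ = mean/k = 240/8.65 = 27.7.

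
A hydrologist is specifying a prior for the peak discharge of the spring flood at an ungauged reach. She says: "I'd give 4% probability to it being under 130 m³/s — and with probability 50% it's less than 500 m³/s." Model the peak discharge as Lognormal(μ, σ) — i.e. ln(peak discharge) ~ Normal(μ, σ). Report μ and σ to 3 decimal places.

μ ≈ 6.215, σ ≈ 0.769

If T ~ Lognormal(μ,σ) then ln T ~ Normal(μ,σ), so the p-quantile of ln T is μ + z_p·σ.
ln(130) = 4.868 and ln(500) = 6.215; z_{0.04} = -1.751, z_{0.5} = 0.
σ = (6.215 − 4.868)/(0 − (-1.751)) = 0.769.
μ = 4.868 − (-1.751)·0.769 = 6.215.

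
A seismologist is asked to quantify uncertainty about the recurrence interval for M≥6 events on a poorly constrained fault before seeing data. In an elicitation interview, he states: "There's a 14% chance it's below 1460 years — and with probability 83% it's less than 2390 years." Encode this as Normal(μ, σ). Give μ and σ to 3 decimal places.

For Normal(μ,σ), the p-quantile is μ + z_p·σ. Here z_{0.14} = -1.08, z_{0.83} = 0.9542.
So 1460 = μ − 1.08σ and 2390 = μ + 0.9542σ.
Subtracting: σ = (2390 − 1460)/(0.9542 − (-1.08)) = 457.118.
Then μ = 1460 − (-1.08)·457.118 = 1953.834.

μ = 1953.834, σ = 457.118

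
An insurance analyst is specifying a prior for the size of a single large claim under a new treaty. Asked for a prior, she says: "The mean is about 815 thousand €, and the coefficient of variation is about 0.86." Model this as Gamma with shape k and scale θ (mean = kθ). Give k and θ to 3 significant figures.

For Gamma(k, scale θ): mean = kθ, variance = kθ², so CV = 1/√k.
CV = 0.86, hence k = 1/CV² = 1.35.
Then θ = mean/k = 815/1.35 = 603.

k ≈ 1.35, θ ≈ 603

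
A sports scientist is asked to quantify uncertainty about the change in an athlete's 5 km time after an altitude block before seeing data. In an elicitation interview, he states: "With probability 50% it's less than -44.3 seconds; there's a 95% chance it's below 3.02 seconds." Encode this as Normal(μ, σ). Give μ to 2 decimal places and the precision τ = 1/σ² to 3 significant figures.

μ = -44.30, τ = 0.00121

The p-quantile of Normal(μ,σ) is μ + z_p·σ, with z_{0.5} = 0 and z_{0.95} = 1.645.
Eliminate σ: μ = (z₂·x₁ − z₁·x₂)/(z₂ − z₁) = (1.645·-44.3 − (0)·3.02)/1.645 = -44.30.
Then σ = (x₂ − x₁)/(z₂ − z₁) = (3.02 − -44.3)/1.645 = 28.77.
Precision τ = 1/σ² = 1/28.77² = 0.00121.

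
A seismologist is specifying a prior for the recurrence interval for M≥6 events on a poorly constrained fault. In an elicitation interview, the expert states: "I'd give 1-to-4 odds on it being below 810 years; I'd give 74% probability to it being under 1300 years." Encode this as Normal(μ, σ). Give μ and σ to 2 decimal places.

The p-quantile of Normal(μ,σ) is μ + z_p·σ, with z_{0.2} = -0.8416 and z_{0.74} = 0.6433.
Eliminate σ: μ = (z₂·x₁ − z₁·x₂)/(z₂ − z₁) = (0.6433·810 − (-0.8416)·1300)/1.485 = 1087.71.
Then σ = (x₂ − x₁)/(z₂ − z₁) = (1300 − 810)/1.485 = 329.97.

μ = 1087.71, σ = 329.97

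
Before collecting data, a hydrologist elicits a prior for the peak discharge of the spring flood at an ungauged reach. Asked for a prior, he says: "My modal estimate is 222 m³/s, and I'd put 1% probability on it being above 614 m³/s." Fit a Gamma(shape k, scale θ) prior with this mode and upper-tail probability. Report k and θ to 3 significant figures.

Gamma(k,θ) with k>1 has mode (k−1)θ, so θ = 222/(k−1).
Need P(X < 614) = 0.99 with θ tied to k this way. Start at k = 2, θ = 222: P(X<614) ≈ 0.763.
Too low — raise k to concentrate. Iterating converges to k ≈ 5.43.
Then θ = 222/(5.43−1) ≈ 50.1.

k ≈ 5.43, θ ≈ 50.1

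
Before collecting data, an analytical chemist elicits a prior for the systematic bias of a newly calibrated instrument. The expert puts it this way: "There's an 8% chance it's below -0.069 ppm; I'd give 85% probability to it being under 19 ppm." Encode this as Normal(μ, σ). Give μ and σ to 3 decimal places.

μ = 10.905, σ = 7.810

The p-quantile of Normal(μ,σ) is μ + z_p·σ, with z_{0.08} = -1.405 and z_{0.85} = 1.036.
Eliminate σ: μ = (z₂·x₁ − z₁·x₂)/(z₂ − z₁) = (1.036·-0.069 − (-1.405)·19)/2.442 = 10.905.
Then σ = (x₂ − x₁)/(z₂ − z₁) = (19 − -0.069)/2.442 = 7.810.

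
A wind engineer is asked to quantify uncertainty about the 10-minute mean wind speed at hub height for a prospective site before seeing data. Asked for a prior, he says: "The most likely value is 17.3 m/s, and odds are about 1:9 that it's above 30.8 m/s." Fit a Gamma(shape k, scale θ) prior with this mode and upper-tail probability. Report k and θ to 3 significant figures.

Gamma(k,θ) with k>1 has mode (k−1)θ, so θ = 17.3/(k−1).
Need P(X < 30.8) = 0.9 with θ tied to k this way. Start at k = 2, θ = 17.3: P(X<30.8) ≈ 0.531.
Too low — raise k to concentrate. Iterating converges to k ≈ 6.72.
Then θ = 17.3/(6.72−1) ≈ 3.03.

k ≈ 6.72, θ ≈ 3.03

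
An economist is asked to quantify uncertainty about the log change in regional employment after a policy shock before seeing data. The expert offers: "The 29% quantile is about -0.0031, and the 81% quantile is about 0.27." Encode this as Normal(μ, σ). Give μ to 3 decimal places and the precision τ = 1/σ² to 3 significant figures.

The p-quantile of Normal(μ,σ) is μ + z_p·σ, with z_{0.29} = -0.5534 and z_{0.81} = 0.8779.
Eliminate σ: μ = (z₂·x₁ − z₁·x₂)/(z₂ − z₁) = (0.8779·-0.0031 − (-0.5534)·0.27)/1.431 = 0.102.
Then σ = (x₂ − x₁)/(z₂ − z₁) = (0.27 − -0.0031)/1.431 = 0.191.
Precision τ = 1/σ² = 1/0.1908² = 27.5.

μ = 0.102, τ = 27.5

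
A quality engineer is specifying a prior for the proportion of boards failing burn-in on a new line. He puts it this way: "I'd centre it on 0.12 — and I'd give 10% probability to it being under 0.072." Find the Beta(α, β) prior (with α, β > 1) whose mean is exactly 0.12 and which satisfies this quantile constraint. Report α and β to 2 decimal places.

With mean 0.12 fixed, write α = 0.12s, β = 0.88s where s = α+β.
Need P(θ < 0.072) = 0.1 under Beta(0.12s, 0.88s). Normal approximation: (q−m)/√(m(1−m)/s) ≈ z_{0.1} = -1.28, so s ≈ 0.12·0.88·(-1.28)²/(0.072−0.12)² = 75.3.
At s = 75.3: P(θ<0.072) ≈ 0.083. Adjusting to match 0.1 gives s ≈ 65.96.
So α = 0.12·65.96 ≈ 7.92, β = 0.88·65.96 ≈ 58.05.

α ≈ 7.92, β ≈ 58.05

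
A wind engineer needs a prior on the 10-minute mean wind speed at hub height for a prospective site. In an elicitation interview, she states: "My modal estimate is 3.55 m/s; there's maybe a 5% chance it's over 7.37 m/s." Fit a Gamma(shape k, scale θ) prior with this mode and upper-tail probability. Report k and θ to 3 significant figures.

Gamma(k,θ) with k>1 has mode (k−1)θ, so θ = 3.55/(k−1).
Need P(X < 7.37) = 0.95 with θ tied to k this way. Start at k = 2, θ = 3.55: P(X<7.37) ≈ 0.614.
Too low — raise k to concentrate. Iterating converges to k ≈ 6.18.
Then θ = 3.55/(6.18−1) ≈ 0.685.

k ≈ 6.18, θ ≈ 0.685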